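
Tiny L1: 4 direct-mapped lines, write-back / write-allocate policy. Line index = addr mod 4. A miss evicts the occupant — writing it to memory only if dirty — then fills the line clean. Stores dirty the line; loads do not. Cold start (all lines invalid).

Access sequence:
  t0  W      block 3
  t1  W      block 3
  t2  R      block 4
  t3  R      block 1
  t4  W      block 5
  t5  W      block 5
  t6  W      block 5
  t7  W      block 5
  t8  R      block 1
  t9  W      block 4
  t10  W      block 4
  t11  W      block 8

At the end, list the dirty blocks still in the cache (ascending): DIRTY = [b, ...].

DIRTY = [3, 8]

0: W B3 -> L3 miss  d=D]
1: W B3 -> L3 hit  d=D]
2: R B4 -> L0 miss  d=-]
3: R B1 -> L1 miss  d=-]
4: W B5 -> L1 miss  d=D]
5: W B5 -> L1 hit  d=D]
6: W B5 -> L1 hit  d=D]
7: W B5 -> L1 hit  d=D]
8: R B1 -> L1 miss wb->B5  d=-]
9: W B4 -> L0 hit  d=D]
10: W B4 -> L0 hit  d=D]
11: W B8 -> L0 miss wb->B4  d=D]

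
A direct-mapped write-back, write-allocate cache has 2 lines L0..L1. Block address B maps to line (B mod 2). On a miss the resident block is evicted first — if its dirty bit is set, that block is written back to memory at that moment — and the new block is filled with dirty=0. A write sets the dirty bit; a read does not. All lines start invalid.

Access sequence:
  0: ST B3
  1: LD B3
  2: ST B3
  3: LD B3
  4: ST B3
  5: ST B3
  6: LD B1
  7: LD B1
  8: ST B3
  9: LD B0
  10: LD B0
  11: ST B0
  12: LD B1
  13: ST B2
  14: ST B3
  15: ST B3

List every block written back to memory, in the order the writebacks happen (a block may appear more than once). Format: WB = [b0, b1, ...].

  0 | W B3 → L1 miss [D]
  1 | R B3 → L1 hit [D]
  2 | W B3 → L1 hit [D]
  3 | R B3 → L1 hit [D]
  4 | W B3 → L1 hit [D]
  5 | W B3 → L1 hit [D]
  6 | R B1 → L1 miss wb→B3 [-]
  7 | R B1 → L1 hit [-]
  8 | W B3 → L1 miss [D]
  9 | R B0 → L0 miss [-]
  10 | R B0 → L0 hit [-]
  11 | W B0 → L0 hit [D]
  12 | R B1 → L1 miss wb→B3 [-]
  13 | W B2 → L0 miss wb→B0 [D]
  14 | W B3 → L1 miss [D]
  15 | W B3 → L1 hit [D]

WB = [3, 3, 0]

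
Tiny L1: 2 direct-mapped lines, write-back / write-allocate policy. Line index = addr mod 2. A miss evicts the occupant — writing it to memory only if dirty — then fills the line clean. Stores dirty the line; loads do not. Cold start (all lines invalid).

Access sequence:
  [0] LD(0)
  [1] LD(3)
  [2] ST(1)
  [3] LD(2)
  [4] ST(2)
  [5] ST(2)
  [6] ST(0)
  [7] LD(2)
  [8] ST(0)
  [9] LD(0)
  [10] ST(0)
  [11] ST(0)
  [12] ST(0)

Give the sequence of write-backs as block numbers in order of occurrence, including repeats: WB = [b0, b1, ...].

WB = [2, 0]

0: R B0 → L0 miss [-]
1: R B3 → L1 miss [-]
2: W B1 → L1 miss [D]
3: R B2 → L0 miss [-]
4: W B2 → L0 hit [D]
5: W B2 → L0 hit [D]
6: W B0 → L0 miss wb→B2 [D]
7: R B2 → L0 miss wb→B0 [-]
8: W B0 → L0 miss [D]
9: R B0 → L0 hit [D]
10: W B0 → L0 hit [D]
11: W B0 → L0 hit [D]
12: W B0 → L0 hit [D]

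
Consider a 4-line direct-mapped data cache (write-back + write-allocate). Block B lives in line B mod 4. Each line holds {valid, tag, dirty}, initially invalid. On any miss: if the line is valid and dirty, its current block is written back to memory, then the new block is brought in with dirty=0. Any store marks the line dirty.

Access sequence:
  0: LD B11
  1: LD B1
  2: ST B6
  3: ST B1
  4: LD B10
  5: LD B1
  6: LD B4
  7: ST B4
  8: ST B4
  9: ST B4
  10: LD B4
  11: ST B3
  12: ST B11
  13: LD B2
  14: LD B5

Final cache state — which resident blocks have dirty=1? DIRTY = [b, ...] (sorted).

DIRTY = [4, 11]

0: R B11 -> L3 miss  d=-]
1: R B1 -> L1 miss  d=-]
2: W B6 -> L2 miss  d=D]
3: W B1 -> L1 hit  d=D]
4: R B10 -> L2 miss wb->B6  d=-]
5: R B1 -> L1 hit  d=D]
6: R B4 -> L0 miss  d=-]
7: W B4 -> L0 hit  d=D]
8: W B4 -> L0 hit  d=D]
9: W B4 -> L0 hit  d=D]
10: R B4 -> L0 hit  d=D]
11: W B3 -> L3 miss  d=D]
12: W B11 -> L3 miss wb->B3  d=D]
13: R B2 -> L2 miss  d=-]
14: R B5 -> L1 miss wb->B1  d=-]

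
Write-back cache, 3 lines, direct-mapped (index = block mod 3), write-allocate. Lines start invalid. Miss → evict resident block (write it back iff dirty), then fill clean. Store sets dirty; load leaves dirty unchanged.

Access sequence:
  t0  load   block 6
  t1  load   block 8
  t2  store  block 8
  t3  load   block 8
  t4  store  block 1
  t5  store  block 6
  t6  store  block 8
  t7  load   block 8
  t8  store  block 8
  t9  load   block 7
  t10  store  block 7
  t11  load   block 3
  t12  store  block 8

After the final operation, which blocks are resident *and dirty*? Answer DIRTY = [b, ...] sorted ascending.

0: R B6 -> L0 miss  d=-]
1: R B8 -> L2 miss  d=-]
2: W B8 -> L2 hit  d=D]
3: R B8 -> L2 hit  d=D]
4: W B1 -> L1 miss  d=D]
5: W B6 -> L0 hit  d=D]
6: W B8 -> L2 hit  d=D]
7: R B8 -> L2 hit  d=D]
8: W B8 -> L2 hit  d=D]
9: R B7 -> L1 miss wb->B1  d=-]
10: W B7 -> L1 hit  d=D]
11: R B3 -> L0 miss wb->B6  d=-]
12: W B8 -> L2 hit  d=D]

DIRTY = [7, 8]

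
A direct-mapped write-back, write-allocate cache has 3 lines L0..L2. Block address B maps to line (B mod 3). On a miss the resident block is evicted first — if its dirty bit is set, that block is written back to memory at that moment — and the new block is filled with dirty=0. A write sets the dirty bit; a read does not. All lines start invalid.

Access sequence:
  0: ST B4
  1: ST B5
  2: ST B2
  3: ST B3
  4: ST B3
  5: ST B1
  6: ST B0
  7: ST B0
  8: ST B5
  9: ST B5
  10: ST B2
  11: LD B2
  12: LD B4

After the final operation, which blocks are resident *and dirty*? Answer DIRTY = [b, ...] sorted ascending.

DIRTY = [0, 2]

  0 | W B4 → L1 miss [D]
  1 | W B5 → L2 miss [D]
  2 | W B2 → L2 miss wb→B5 [D]
  3 | W B3 → L0 miss [D]
  4 | W B3 → L0 hit [D]
  5 | W B1 → L1 miss wb→B4 [D]
  6 | W B0 → L0 miss wb→B3 [D]
  7 | W B0 → L0 hit [D]
  8 | W B5 → L2 miss wb→B2 [D]
  9 | W B5 → L2 hit [D]
  10 | W B2 → L2 miss wb→B5 [D]
  11 | R B2 → L2 hit [D]
  12 | R B4 → L1 miss wb→B1 [-]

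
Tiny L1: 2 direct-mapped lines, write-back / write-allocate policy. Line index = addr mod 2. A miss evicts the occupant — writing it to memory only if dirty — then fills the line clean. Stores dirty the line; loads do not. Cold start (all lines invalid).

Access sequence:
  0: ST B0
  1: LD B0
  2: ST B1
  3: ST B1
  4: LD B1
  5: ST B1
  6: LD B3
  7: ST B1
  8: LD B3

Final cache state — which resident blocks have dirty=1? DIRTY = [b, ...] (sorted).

0: W B0 -> L0 miss  d=D]
1: R B0 -> L0 hit  d=D]
2: W B1 -> L1 miss  d=D]
3: W B1 -> L1 hit  d=D]
4: R B1 -> L1 hit  d=D]
5: W B1 -> L1 hit  d=D]
6: R B3 -> L1 miss wb->B1  d=-]
7: W B1 -> L1 miss  d=D]
8: R B3 -> L1 miss wb->B1  d=-]

DIRTY = [0]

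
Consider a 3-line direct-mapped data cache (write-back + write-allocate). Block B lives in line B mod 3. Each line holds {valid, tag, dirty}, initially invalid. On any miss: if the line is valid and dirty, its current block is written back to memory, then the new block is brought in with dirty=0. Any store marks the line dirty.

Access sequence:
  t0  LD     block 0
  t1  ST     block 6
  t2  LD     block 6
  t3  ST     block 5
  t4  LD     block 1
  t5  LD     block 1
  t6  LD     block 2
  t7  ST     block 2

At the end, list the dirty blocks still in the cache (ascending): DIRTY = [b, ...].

DIRTY = [2, 6]

  0 | R B0 → L0 miss [-]
  1 | W B6 → L0 miss [D]
  2 | R B6 → L0 hit [D]
  3 | W B5 → L2 miss [D]
  4 | R B1 → L1 miss [-]
  5 | R B1 → L1 hit [-]
  6 | R B2 → L2 miss wb→B5 [-]
  7 | W B2 → L2 hit [D]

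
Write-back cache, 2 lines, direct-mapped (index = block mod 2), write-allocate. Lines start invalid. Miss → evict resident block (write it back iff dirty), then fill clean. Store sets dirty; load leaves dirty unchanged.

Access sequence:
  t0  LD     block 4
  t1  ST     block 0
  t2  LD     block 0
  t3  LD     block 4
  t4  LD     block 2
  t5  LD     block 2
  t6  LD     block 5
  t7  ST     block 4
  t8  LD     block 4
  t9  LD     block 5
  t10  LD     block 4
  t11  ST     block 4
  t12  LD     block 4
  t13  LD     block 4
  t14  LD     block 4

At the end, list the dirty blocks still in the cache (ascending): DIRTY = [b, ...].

  0 | R B4 → L0 miss [-]
  1 | W B0 → L0 miss [D]
  2 | R B0 → L0 hit [D]
  3 | R B4 → L0 miss wb→B0 [-]
  4 | R B2 → L0 miss [-]
  5 | R B2 → L0 hit [-]
  6 | R B5 → L1 miss [-]
  7 | W B4 → L0 miss [D]
  8 | R B4 → L0 hit [D]
  9 | R B5 → L1 hit [-]
  10 | R B4 → L0 hit [D]
  11 | W B4 → L0 hit [D]
  12 | R B4 → L0 hit [D]
  13 | R B4 → L0 hit [D]
  14 | R B4 → L0 hit [D]

DIRTY = [4]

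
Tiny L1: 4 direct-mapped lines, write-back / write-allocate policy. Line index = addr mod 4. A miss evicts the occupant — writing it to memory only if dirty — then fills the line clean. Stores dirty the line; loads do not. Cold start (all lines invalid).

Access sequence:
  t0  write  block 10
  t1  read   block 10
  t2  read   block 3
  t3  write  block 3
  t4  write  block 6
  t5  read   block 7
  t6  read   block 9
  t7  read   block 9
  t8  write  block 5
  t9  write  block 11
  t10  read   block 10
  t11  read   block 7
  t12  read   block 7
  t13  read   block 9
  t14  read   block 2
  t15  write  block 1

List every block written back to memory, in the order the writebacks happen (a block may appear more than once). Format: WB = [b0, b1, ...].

0: W B10 → L2 miss [D]
1: R B10 → L2 hit [D]
2: R B3 → L3 miss [-]
3: W B3 → L3 hit [D]
4: W B6 → L2 miss wb→B10 [D]
5: R B7 → L3 miss wb→B3 [-]
6: R B9 → L1 miss [-]
7: R B9 → L1 hit [-]
8: W B5 → L1 miss [D]
9: W B11 → L3 miss [D]
10: R B10 → L2 miss wb→B6 [-]
11: R B7 → L3 miss wb→B11 [-]
12: R B7 → L3 hit [-]
13: R B9 → L1 miss wb→B5 [-]
14: R B2 → L2 miss [-]
15: W B1 → L1 miss [D]

WB = [10, 3, 6, 11, 5]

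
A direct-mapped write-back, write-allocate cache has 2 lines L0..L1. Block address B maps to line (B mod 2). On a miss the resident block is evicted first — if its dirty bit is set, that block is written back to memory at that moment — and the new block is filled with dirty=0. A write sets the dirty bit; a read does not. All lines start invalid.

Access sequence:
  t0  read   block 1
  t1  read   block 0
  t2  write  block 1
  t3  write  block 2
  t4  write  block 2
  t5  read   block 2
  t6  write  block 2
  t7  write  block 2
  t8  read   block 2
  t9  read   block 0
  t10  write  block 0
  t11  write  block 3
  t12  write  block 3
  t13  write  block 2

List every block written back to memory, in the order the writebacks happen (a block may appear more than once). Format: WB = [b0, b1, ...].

0: R B1 → L1 miss [-]
1: R B0 → L0 miss [-]
2: W B1 → L1 hit [D]
3: W B2 → L0 miss [D]
4: W B2 → L0 hit [D]
5: R B2 → L0 hit [D]
6: W B2 → L0 hit [D]
7: W B2 → L0 hit [D]
8: R B2 → L0 hit [D]
9: R B0 → L0 miss wb→B2 [-]
10: W B0 → L0 hit [D]
11: W B3 → L1 miss wb→B1 [D]
12: W B3 → L1 hit [D]
13: W B2 → L0 miss wb→B0 [D]

WB = [2, 1, 0]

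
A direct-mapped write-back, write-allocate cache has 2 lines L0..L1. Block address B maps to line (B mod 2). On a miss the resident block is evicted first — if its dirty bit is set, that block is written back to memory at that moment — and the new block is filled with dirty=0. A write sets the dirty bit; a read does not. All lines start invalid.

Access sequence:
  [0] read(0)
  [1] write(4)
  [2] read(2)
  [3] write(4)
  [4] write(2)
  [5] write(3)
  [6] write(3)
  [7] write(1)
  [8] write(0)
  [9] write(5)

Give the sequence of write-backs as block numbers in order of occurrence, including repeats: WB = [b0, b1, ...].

WB = [4, 4, 3, 2, 1]

  0 | R B0 → L0 miss [-]
  1 | W B4 → L0 miss [D]
  2 | R B2 → L0 miss wb→B4 [-]
  3 | W B4 → L0 miss [D]
  4 | W B2 → L0 miss wb→B4 [D]
  5 | W B3 → L1 miss [D]
  6 | W B3 → L1 hit [D]
  7 | W B1 → L1 miss wb→B3 [D]
  8 | W B0 → L0 miss wb→B2 [D]
  9 | W B5 → L1 miss wb→B1 [D]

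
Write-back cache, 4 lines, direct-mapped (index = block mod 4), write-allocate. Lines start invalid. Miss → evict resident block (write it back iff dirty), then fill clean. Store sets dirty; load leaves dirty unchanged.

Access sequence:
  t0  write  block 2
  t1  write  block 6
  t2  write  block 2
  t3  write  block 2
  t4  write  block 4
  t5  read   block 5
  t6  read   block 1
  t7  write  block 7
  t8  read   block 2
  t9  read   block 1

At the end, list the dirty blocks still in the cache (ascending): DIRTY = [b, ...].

DIRTY = [2, 4, 7]

0: W B2 -> L2 miss  d=D]
1: W B6 -> L2 miss wb->B2  d=D]
2: W B2 -> L2 miss wb->B6  d=D]
3: W B2 -> L2 hit  d=D]
4: W B4 -> L0 miss  d=D]
5: R B5 -> L1 miss  d=-]
6: R B1 -> L1 miss  d=-]
7: W B7 -> L3 miss  d=D]
8: R B2 -> L2 hit  d=D]
9: R B1 -> L1 hit  d=-]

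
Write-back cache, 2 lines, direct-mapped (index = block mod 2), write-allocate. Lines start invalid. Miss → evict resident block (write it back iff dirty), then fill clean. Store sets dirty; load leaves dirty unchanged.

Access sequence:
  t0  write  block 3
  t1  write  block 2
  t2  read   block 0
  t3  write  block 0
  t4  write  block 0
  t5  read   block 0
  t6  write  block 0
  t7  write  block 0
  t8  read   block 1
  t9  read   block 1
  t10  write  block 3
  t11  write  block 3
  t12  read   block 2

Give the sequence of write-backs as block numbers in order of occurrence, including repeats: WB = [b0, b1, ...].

WB = [2, 3, 0]

  0 | W B3 → L1 miss [D]
  1 | W B2 → L0 miss [D]
  2 | R B0 → L0 miss wb→B2 [-]
  3 | W B0 → L0 hit [D]
  4 | W B0 → L0 hit [D]
  5 | R B0 → L0 hit [D]
  6 | W B0 → L0 hit [D]
  7 | W B0 → L0 hit [D]
  8 | R B1 → L1 miss wb→B3 [-]
  9 | R B1 → L1 hit [-]
  10 | W B3 → L1 miss [D]
  11 | W B3 → L1 hit [D]
  12 | R B2 → L0 miss wb→B0 [-]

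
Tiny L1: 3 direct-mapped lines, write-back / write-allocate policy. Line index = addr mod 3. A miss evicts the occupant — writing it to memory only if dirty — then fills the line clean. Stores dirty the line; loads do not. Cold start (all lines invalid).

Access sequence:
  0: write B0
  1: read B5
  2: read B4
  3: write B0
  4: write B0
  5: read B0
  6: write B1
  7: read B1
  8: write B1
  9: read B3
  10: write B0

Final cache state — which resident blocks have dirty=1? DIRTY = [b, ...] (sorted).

0: W B0 → L0 miss [D]
1: R B5 → L2 miss [-]
2: R B4 → L1 miss [-]
3: W B0 → L0 hit [D]
4: W B0 → L0 hit [D]
5: R B0 → L0 hit [D]
6: W B1 → L1 miss [D]
7: R B1 → L1 hit [D]
8: W B1 → L1 hit [D]
9: R B3 → L0 miss wb→B0 [-]
10: W B0 → L0 miss [D]

DIRTY = [0, 1]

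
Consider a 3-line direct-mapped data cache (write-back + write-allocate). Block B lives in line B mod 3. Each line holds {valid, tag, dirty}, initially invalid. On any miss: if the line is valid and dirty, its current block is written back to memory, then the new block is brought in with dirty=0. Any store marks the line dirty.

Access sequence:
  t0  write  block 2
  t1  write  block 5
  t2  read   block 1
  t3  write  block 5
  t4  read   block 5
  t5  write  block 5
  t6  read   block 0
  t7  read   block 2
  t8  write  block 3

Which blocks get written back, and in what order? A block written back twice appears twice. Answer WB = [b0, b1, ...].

WB = [2, 5]

0: W B2 -> L2 miss  d=D]
1: W B5 -> L2 miss wb->B2  d=D]
2: R B1 -> L1 miss  d=-]
3: W B5 -> L2 hit  d=D]
4: R B5 -> L2 hit  d=D]
5: W B5 -> L2 hit  d=D]
6: R B0 -> L0 miss  d=-]
7: R B2 -> L2 miss wb->B5  d=-]
8: W B3 -> L0 miss  d=D]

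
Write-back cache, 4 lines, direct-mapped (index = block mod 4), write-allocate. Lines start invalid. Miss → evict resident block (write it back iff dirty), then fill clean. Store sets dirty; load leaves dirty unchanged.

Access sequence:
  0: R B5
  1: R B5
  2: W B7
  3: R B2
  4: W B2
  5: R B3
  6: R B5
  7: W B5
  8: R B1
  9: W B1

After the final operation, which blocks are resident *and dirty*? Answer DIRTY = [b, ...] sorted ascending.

  0 | R B5 → L1 miss [-]
  1 | R B5 → L1 hit [-]
  2 | W B7 → L3 miss [D]
  3 | R B2 → L2 miss [-]
  4 | W B2 → L2 hit [D]
  5 | R B3 → L3 miss wb→B7 [-]
  6 | R B5 → L1 hit [-]
  7 | W B5 → L1 hit [D]
  8 | R B1 → L1 miss wb→B5 [-]
  9 | W B1 → L1 hit [D]

DIRTY = [1, 2]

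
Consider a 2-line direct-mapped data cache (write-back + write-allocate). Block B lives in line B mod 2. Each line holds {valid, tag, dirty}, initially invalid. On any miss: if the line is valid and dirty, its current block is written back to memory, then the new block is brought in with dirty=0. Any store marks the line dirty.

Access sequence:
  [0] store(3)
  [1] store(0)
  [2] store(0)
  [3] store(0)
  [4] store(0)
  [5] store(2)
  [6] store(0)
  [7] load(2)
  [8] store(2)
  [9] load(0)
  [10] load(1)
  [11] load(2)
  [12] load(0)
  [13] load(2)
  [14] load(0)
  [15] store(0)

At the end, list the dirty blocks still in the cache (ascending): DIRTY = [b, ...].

DIRTY = [0]

  0 | W B3 → L1 miss [D]
  1 | W B0 → L0 miss [D]
  2 | W B0 → L0 hit [D]
  3 | W B0 → L0 hit [D]
  4 | W B0 → L0 hit [D]
  5 | W B2 → L0 miss wb→B0 [D]
  6 | W B0 → L0 miss wb→B2 [D]
  7 | R B2 → L0 miss wb→B0 [-]
  8 | W B2 → L0 hit [D]
  9 | R B0 → L0 miss wb→B2 [-]
  10 | R B1 → L1 miss wb→B3 [-]
  11 | R B2 → L0 miss [-]
  12 | R B0 → L0 miss [-]
  13 | R B2 → L0 miss [-]
  14 | R B0 → L0 miss [-]
  15 | W B0 → L0 hit [D]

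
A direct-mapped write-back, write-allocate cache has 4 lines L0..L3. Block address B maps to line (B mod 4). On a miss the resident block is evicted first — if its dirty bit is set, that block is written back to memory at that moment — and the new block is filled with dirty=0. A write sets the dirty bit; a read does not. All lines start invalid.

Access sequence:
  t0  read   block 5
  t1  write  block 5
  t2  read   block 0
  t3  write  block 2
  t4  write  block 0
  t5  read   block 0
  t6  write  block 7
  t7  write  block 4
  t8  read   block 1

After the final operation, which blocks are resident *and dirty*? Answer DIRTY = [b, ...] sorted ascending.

DIRTY = [2, 4, 7]

0: R B5 -> L1 miss  d=-]
1: W B5 -> L1 hit  d=D]
2: R B0 -> L0 miss  d=-]
3: W B2 -> L2 miss  d=D]
4: W B0 -> L0 hit  d=D]
5: R B0 -> L0 hit  d=D]
6: W B7 -> L3 miss  d=D]
7: W B4 -> L0 miss wb->B0  d=D]
8: R B1 -> L1 miss wb->B5  d=-]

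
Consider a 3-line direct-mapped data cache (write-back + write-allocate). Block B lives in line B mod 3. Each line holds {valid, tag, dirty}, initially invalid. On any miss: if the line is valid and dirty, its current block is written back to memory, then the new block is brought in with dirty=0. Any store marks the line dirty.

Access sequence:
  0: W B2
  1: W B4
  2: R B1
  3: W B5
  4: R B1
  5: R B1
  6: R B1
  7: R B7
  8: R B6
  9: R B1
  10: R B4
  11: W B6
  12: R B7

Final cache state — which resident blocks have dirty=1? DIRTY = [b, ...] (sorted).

DIRTY = [5, 6]

0: W B2 → L2 miss [D]
1: W B4 → L1 miss [D]
2: R B1 → L1 miss wb→B4 [-]
3: W B5 → L2 miss wb→B2 [D]
4: R B1 → L1 hit [-]
5: R B1 → L1 hit [-]
6: R B1 → L1 hit [-]
7: R B7 → L1 miss [-]
8: R B6 → L0 miss [-]
9: R B1 → L1 miss [-]
10: R B4 → L1 miss [-]
11: W B6 → L0 hit [D]
12: R B7 → L1 miss [-]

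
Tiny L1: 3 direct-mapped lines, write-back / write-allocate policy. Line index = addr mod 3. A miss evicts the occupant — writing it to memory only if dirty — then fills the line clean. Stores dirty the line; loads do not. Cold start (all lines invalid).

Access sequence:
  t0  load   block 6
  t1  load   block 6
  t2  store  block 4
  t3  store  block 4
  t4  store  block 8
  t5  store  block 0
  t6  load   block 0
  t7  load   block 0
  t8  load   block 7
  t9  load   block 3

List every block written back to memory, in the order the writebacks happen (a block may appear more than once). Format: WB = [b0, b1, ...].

0: R B6 -> L0 miss  d=-]
1: R B6 -> L0 hit  d=-]
2: W B4 -> L1 miss  d=D]
3: W B4 -> L1 hit  d=D]
4: W B8 -> L2 miss  d=D]
5: W B0 -> L0 miss  d=D]
6: R B0 -> L0 hit  d=D]
7: R B0 -> L0 hit  d=D]
8: R B7 -> L1 miss wb->B4  d=-]
9: R B3 -> L0 miss wb->B0  d=-]

WB = [4, 0]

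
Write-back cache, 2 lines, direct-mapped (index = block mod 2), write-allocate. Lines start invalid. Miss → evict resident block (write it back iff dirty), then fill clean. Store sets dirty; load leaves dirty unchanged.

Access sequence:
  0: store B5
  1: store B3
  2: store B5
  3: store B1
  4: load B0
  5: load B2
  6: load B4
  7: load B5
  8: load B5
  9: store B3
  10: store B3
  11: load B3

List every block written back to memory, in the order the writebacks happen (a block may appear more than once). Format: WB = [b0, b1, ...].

0: W B5 -> L1 miss  d=D]
1: W B3 -> L1 miss wb->B5  d=D]
2: W B5 -> L1 miss wb->B3  d=D]
3: W B1 -> L1 miss wb->B5  d=D]
4: R B0 -> L0 miss  d=-]
5: R B2 -> L0 miss  d=-]
6: R B4 -> L0 miss  d=-]
7: R B5 -> L1 miss wb->B1  d=-]
8: R B5 -> L1 hit  d=-]
9: W B3 -> L1 miss  d=D]
10: W B3 -> L1 hit  d=D]
11: R B3 -> L1 hit  d=D]

WB = [5, 3, 5, 1]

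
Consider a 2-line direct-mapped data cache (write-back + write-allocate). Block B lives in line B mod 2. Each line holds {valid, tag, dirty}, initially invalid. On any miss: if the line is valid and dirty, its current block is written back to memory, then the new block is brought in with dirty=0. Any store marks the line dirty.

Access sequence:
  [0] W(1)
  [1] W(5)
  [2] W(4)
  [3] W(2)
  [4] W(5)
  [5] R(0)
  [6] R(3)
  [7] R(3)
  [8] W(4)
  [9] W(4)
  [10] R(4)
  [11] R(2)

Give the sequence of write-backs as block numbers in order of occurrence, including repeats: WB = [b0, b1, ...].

WB = [1, 4, 2, 5, 4]

0: W B1 → L1 miss [D]
1: W B5 → L1 miss wb→B1 [D]
2: W B4 → L0 miss [D]
3: W B2 → L0 miss wb→B4 [D]
4: W B5 → L1 hit [D]
5: R B0 → L0 miss wb→B2 [-]
6: R B3 → L1 miss wb→B5 [-]
7: R B3 → L1 hit [-]
8: W B4 → L0 miss [D]
9: W B4 → L0 hit [D]
10: R B4 → L0 hit [D]
11: R B2 → L0 miss wb→B4 [-]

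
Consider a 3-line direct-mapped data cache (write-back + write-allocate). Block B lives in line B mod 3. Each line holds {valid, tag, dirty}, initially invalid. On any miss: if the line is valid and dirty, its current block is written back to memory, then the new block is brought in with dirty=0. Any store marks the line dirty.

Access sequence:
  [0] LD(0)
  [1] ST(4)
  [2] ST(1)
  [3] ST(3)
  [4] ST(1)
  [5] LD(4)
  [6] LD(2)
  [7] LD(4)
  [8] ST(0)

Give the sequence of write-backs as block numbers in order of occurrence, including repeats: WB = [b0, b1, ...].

  0 | R B0 → L0 miss [-]
  1 | W B4 → L1 miss [D]
  2 | W B1 → L1 miss wb→B4 [D]
  3 | W B3 → L0 miss [D]
  4 | W B1 → L1 hit [D]
  5 | R B4 → L1 miss wb→B1 [-]
  6 | R B2 → L2 miss [-]
  7 | R B4 → L1 hit [-]
  8 | W B0 → L0 miss wb→B3 [D]

WB = [4, 1, 3]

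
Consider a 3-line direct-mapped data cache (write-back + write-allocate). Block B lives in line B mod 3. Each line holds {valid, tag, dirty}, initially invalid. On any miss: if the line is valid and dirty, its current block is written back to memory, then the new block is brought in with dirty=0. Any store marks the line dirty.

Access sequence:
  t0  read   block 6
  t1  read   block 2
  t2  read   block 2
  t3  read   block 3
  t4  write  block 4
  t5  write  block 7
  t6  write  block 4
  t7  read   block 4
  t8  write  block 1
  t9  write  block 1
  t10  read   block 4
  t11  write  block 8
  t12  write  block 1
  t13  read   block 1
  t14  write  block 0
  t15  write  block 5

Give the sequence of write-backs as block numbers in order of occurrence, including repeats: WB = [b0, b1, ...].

WB = [4, 7, 4, 1, 8]

  0 | R B6 → L0 miss [-]
  1 | R B2 → L2 miss [-]
  2 | R B2 → L2 hit [-]
  3 | R B3 → L0 miss [-]
  4 | W B4 → L1 miss [D]
  5 | W B7 → L1 miss wb→B4 [D]
  6 | W B4 → L1 miss wb→B7 [D]
  7 | R B4 → L1 hit [D]
  8 | W B1 → L1 miss wb→B4 [D]
  9 | W B1 → L1 hit [D]
  10 | R B4 → L1 miss wb→B1 [-]
  11 | W B8 → L2 miss [D]
  12 | W B1 → L1 miss [D]
  13 | R B1 → L1 hit [D]
  14 | W B0 → L0 miss [D]
  15 | W B5 → L2 miss wb→B8 [D]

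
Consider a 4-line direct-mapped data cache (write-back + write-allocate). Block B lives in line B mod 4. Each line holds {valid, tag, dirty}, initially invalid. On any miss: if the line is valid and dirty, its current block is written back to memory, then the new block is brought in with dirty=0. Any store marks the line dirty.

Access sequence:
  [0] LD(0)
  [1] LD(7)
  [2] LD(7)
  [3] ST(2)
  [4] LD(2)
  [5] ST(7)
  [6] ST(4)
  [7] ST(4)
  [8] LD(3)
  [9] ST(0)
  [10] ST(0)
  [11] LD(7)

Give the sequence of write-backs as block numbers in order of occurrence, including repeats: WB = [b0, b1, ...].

WB = [7, 4]

  0 | R B0 → L0 miss [-]
  1 | R B7 → L3 miss [-]
  2 | R B7 → L3 hit [-]
  3 | W B2 → L2 miss [D]
  4 | R B2 → L2 hit [D]
  5 | W B7 → L3 hit [D]
  6 | W B4 → L0 miss [D]
  7 | W B4 → L0 hit [D]
  8 | R B3 → L3 miss wb→B7 [-]
  9 | W B0 → L0 miss wb→B4 [D]
  10 | W B0 → L0 hit [D]
  11 | R B7 → L3 miss [-]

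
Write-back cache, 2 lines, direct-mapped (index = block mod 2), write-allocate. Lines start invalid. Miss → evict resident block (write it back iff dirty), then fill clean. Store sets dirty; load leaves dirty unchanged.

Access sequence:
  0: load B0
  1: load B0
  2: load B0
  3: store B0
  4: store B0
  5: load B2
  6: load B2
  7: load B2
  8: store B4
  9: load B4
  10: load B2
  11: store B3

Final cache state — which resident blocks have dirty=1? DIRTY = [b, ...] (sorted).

0: R B0 → L0 miss [-]
1: R B0 → L0 hit [-]
2: R B0 → L0 hit [-]
3: W B0 → L0 hit [D]
4: W B0 → L0 hit [D]
5: R B2 → L0 miss wb→B0 [-]
6: R B2 → L0 hit [-]
7: R B2 → L0 hit [-]
8: W B4 → L0 miss [D]
9: R B4 → L0 hit [D]
10: R B2 → L0 miss wb→B4 [-]
11: W B3 → L1 miss [D]

DIRTY = [3]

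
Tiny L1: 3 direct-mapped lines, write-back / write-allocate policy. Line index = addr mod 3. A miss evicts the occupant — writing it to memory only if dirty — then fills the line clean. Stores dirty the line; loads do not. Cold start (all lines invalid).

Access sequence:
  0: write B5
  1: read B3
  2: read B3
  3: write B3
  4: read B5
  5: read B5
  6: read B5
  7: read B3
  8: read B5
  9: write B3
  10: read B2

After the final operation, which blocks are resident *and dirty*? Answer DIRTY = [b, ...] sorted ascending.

0: W B5 → L2 miss [D]
1: R B3 → L0 miss [-]
2: R B3 → L0 hit [-]
3: W B3 → L0 hit [D]
4: R B5 → L2 hit [D]
5: R B5 → L2 hit [D]
6: R B5 → L2 hit [D]
7: R B3 → L0 hit [D]
8: R B5 → L2 hit [D]
9: W B3 → L0 hit [D]
10: R B2 → L2 miss wb→B5 [-]

DIRTY = [3]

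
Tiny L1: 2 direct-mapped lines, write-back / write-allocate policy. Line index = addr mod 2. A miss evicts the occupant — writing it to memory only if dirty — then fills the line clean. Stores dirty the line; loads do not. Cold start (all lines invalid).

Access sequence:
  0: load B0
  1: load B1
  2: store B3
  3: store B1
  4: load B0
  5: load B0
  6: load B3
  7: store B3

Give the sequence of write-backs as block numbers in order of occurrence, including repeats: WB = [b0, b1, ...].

WB = [3, 1]

0: R B0 → L0 miss [-]
1: R B1 → L1 miss [-]
2: W B3 → L1 miss [D]
3: W B1 → L1 miss wb→B3 [D]
4: R B0 → L0 hit [-]
5: R B0 → L0 hit [-]
6: R B3 → L1 miss wb→B1 [-]
7: W B3 → L1 hit [D]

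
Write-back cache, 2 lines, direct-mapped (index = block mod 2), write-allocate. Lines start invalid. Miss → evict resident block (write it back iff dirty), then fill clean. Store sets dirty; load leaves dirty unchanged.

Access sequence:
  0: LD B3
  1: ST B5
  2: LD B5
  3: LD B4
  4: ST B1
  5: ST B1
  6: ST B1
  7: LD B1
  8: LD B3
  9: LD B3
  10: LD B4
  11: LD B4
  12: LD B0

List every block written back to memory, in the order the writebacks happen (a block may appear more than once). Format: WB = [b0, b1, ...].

WB = [5, 1]

0: R B3 -> L1 miss  d=-]
1: W B5 -> L1 miss  d=D]
2: R B5 -> L1 hit  d=D]
3: R B4 -> L0 miss  d=-]
4: W B1 -> L1 miss wb->B5  d=D]
5: W B1 -> L1 hit  d=D]
6: W B1 -> L1 hit  d=D]
7: R B1 -> L1 hit  d=D]
8: R B3 -> L1 miss wb->B1  d=-]
9: R B3 -> L1 hit  d=-]
10: R B4 -> L0 hit  d=-]
11: R B4 -> L0 hit  d=-]
12: R B0 -> L0 miss  d=-]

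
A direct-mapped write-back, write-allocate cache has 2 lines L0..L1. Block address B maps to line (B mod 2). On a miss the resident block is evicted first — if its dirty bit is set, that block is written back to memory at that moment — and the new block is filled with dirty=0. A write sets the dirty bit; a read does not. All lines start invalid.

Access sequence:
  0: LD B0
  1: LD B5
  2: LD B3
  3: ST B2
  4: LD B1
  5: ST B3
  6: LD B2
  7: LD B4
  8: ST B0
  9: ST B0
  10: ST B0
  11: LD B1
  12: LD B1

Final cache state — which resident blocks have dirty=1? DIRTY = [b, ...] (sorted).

0: R B0 -> L0 miss  d=-]
1: R B5 -> L1 miss  d=-]
2: R B3 -> L1 miss  d=-]
3: W B2 -> L0 miss  d=D]
4: R B1 -> L1 miss  d=-]
5: W B3 -> L1 miss  d=D]
6: R B2 -> L0 hit  d=D]
7: R B4 -> L0 miss wb->B2  d=-]
8: W B0 -> L0 miss  d=D]
9: W B0 -> L0 hit  d=D]
10: W B0 -> L0 hit  d=D]
11: R B1 -> L1 miss wb->B3  d=-]
12: R B1 -> L1 hit  d=-]

DIRTY = [0]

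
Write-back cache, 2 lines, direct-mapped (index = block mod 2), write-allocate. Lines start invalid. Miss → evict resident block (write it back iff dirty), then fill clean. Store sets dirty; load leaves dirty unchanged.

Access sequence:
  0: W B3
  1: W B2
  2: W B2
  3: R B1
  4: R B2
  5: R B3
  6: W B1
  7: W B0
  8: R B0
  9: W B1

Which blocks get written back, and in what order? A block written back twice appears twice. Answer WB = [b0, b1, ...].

0: W B3 → L1 miss [D]
1: W B2 → L0 miss [D]
2: W B2 → L0 hit [D]
3: R B1 → L1 miss wb→B3 [-]
4: R B2 → L0 hit [D]
5: R B3 → L1 miss [-]
6: W B1 → L1 miss [D]
7: W B0 → L0 miss wb→B2 [D]
8: R B0 → L0 hit [D]
9: W B1 → L1 hit [D]

WB = [3, 2]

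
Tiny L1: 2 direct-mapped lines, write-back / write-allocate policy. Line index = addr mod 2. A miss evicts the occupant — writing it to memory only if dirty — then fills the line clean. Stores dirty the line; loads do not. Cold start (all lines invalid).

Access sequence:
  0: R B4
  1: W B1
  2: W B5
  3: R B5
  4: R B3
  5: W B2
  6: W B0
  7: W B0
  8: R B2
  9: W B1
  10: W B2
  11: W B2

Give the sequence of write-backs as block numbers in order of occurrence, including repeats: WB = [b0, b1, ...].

  0 | R B4 → L0 miss [-]
  1 | W B1 → L1 miss [D]
  2 | W B5 → L1 miss wb→B1 [D]
  3 | R B5 → L1 hit [D]
  4 | R B3 → L1 miss wb→B5 [-]
  5 | W B2 → L0 miss [D]
  6 | W B0 → L0 miss wb→B2 [D]
  7 | W B0 → L0 hit [D]
  8 | R B2 → L0 miss wb→B0 [-]
  9 | W B1 → L1 miss [D]
  10 | W B2 → L0 hit [D]
  11 | W B2 → L0 hit [D]

WB = [1, 5, 2, 0]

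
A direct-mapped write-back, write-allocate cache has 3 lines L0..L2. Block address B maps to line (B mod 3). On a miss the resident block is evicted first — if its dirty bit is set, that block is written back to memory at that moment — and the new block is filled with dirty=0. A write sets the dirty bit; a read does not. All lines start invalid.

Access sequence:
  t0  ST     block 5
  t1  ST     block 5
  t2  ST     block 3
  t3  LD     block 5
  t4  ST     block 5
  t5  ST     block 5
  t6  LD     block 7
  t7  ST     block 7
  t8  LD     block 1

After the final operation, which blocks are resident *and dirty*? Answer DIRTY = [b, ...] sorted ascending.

0: W B5 → L2 miss [D]
1: W B5 → L2 hit [D]
2: W B3 → L0 miss [D]
3: R B5 → L2 hit [D]
4: W B5 → L2 hit [D]
5: W B5 → L2 hit [D]
6: R B7 → L1 miss [-]
7: W B7 → L1 hit [D]
8: R B1 → L1 miss wb→B7 [-]

DIRTY = [3, 5]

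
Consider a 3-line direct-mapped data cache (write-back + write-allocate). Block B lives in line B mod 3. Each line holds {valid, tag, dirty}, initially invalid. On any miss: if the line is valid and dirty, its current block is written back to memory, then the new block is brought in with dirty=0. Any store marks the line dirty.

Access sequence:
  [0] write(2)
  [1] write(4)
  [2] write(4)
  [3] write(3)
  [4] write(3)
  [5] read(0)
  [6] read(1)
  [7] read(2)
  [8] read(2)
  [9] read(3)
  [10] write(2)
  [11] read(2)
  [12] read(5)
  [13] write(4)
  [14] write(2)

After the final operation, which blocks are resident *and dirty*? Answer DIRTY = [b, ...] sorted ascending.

0: W B2 -> L2 miss  d=D]
1: W B4 -> L1 miss  d=D]
2: W B4 -> L1 hit  d=D]
3: W B3 -> L0 miss  d=D]
4: W B3 -> L0 hit  d=D]
5: R B0 -> L0 miss wb->B3  d=-]
6: R B1 -> L1 miss wb->B4  d=-]
7: R B2 -> L2 hit  d=D]
8: R B2 -> L2 hit  d=D]
9: R B3 -> L0 miss  d=-]
10: W B2 -> L2 hit  d=D]
11: R B2 -> L2 hit  d=D]
12: R B5 -> L2 miss wb->B2  d=-]
13: W B4 -> L1 miss  d=D]
14: W B2 -> L2 miss  d=D]

DIRTY = [2, 4]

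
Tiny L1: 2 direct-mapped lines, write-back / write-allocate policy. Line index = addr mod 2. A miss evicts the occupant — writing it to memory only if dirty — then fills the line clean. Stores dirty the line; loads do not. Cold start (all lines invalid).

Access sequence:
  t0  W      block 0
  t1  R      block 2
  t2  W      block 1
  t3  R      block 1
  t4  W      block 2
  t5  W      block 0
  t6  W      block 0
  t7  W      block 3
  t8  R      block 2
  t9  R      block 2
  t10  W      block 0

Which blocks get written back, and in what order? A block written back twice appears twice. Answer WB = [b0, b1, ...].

0: W B0 → L0 miss [D]
1: R B2 → L0 miss wb→B0 [-]
2: W B1 → L1 miss [D]
3: R B1 → L1 hit [D]
4: W B2 → L0 hit [D]
5: W B0 → L0 miss wb→B2 [D]
6: W B0 → L0 hit [D]
7: W B3 → L1 miss wb→B1 [D]
8: R B2 → L0 miss wb→B0 [-]
9: R B2 → L0 hit [-]
10: W B0 → L0 miss [D]

WB = [0, 2, 1, 0]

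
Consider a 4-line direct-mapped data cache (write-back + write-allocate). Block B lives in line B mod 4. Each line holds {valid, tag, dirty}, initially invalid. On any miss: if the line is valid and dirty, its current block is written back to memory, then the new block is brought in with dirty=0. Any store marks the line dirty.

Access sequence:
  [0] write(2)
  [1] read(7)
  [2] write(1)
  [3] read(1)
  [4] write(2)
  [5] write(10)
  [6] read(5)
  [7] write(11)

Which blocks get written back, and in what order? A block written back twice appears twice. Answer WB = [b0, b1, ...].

WB = [2, 1]

  0 | W B2 → L2 miss [D]
  1 | R B7 → L3 miss [-]
  2 | W B1 → L1 miss [D]
  3 | R B1 → L1 hit [D]
  4 | W B2 → L2 hit [D]
  5 | W B10 → L2 miss wb→B2 [D]
  6 | R B5 → L1 miss wb→B1 [-]
  7 | W B11 → L3 miss [D]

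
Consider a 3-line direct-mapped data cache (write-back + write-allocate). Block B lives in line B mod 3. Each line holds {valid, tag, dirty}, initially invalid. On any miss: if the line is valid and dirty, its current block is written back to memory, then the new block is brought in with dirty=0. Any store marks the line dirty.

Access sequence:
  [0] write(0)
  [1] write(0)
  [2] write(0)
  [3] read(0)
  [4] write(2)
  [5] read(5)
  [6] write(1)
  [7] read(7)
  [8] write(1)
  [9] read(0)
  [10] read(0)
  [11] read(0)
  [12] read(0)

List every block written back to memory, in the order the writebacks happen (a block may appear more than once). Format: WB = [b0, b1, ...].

WB = [2, 1]

  0 | W B0 → L0 miss [D]
  1 | W B0 → L0 hit [D]
  2 | W B0 → L0 hit [D]
  3 | R B0 → L0 hit [D]
  4 | W B2 → L2 miss [D]
  5 | R B5 → L2 miss wb→B2 [-]
  6 | W B1 → L1 miss [D]
  7 | R B7 → L1 miss wb→B1 [-]
  8 | W B1 → L1 miss [D]
  9 | R B0 → L0 hit [D]
  10 | R B0 → L0 hit [D]
  11 | R B0 → L0 hit [D]
  12 | R B0 → L0 hit [D]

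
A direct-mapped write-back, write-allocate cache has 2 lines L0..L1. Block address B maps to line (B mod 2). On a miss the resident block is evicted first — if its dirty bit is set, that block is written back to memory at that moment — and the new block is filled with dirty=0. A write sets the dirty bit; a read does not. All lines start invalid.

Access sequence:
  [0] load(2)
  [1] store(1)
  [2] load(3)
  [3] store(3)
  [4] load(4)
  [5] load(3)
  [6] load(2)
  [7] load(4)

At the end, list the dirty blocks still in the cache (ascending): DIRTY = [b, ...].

DIRTY = [3]

  0 | R B2 → L0 miss [-]
  1 | W B1 → L1 miss [D]
  2 | R B3 → L1 miss wb→B1 [-]
  3 | W B3 → L1 hit [D]
  4 | R B4 → L0 miss [-]
  5 | R B3 → L1 hit [D]
  6 | R B2 → L0 miss [-]
  7 | R B4 → L0 miss [-]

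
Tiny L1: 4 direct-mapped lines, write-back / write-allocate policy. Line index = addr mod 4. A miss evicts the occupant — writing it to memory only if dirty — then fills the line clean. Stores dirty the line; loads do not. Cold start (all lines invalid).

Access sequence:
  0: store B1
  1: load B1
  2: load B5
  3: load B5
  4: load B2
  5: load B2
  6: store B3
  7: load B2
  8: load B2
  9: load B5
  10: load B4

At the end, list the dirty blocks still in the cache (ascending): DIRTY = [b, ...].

DIRTY = [3]

0: W B1 -> L1 miss  d=D]
1: R B1 -> L1 hit  d=D]
2: R B5 -> L1 miss wb->B1  d=-]
3: R B5 -> L1 hit  d=-]
4: R B2 -> L2 miss  d=-]
5: R B2 -> L2 hit  d=-]
6: W B3 -> L3 miss  d=D]
7: R B2 -> L2 hit  d=-]
8: R B2 -> L2 hit  d=-]
9: R B5 -> L1 hit  d=-]
10: R B4 -> L0 miss  d=-]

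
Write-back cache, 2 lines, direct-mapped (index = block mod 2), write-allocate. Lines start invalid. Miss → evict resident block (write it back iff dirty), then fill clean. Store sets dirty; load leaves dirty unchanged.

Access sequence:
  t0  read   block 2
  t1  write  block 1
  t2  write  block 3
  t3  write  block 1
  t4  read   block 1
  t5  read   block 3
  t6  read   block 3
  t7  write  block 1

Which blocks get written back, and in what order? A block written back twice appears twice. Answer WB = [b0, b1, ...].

WB = [1, 3, 1]

  0 | R B2 → L0 miss [-]
  1 | W B1 → L1 miss [D]
  2 | W B3 → L1 miss wb→B1 [D]
  3 | W B1 → L1 miss wb→B3 [D]
  4 | R B1 → L1 hit [D]
  5 | R B3 → L1 miss wb→B1 [-]
  6 | R B3 → L1 hit [-]
  7 | W B1 → L1 miss [D]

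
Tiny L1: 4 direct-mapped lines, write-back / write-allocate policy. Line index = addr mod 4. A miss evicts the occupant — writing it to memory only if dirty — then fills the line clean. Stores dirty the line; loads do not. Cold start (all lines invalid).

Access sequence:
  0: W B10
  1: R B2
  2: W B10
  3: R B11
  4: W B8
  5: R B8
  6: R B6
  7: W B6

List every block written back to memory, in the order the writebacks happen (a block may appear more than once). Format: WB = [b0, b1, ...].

  0 | W B10 → L2 miss [D]
  1 | R B2 → L2 miss wb→B10 [-]
  2 | W B10 → L2 miss [D]
  3 | R B11 → L3 miss [-]
  4 | W B8 → L0 miss [D]
  5 | R B8 → L0 hit [D]
  6 | R B6 → L2 miss wb→B10 [-]
  7 | W B6 → L2 hit [D]

WB = [10, 10]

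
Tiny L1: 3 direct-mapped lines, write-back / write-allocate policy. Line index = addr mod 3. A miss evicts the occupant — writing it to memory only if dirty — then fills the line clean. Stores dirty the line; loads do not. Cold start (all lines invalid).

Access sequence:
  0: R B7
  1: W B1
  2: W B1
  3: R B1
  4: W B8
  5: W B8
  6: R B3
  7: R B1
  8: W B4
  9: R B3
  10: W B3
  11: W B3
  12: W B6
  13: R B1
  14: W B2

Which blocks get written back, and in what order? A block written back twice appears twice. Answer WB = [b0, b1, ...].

WB = [1, 3, 4, 8]

0: R B7 -> L1 miss  d=-]
1: W B1 -> L1 miss  d=D]
2: W B1 -> L1 hit  d=D]
3: R B1 -> L1 hit  d=D]
4: W B8 -> L2 miss  d=D]
5: W B8 -> L2 hit  d=D]
6: R B3 -> L0 miss  d=-]
7: R B1 -> L1 hit  d=D]
8: W B4 -> L1 miss wb->B1  d=D]
9: R B3 -> L0 hit  d=-]
10: W B3 -> L0 hit  d=D]
11: W B3 -> L0 hit  d=D]
12: W B6 -> L0 miss wb->B3  d=D]
13: R B1 -> L1 miss wb->B4  d=-]
14: W B2 -> L2 miss wb->B8  d=D]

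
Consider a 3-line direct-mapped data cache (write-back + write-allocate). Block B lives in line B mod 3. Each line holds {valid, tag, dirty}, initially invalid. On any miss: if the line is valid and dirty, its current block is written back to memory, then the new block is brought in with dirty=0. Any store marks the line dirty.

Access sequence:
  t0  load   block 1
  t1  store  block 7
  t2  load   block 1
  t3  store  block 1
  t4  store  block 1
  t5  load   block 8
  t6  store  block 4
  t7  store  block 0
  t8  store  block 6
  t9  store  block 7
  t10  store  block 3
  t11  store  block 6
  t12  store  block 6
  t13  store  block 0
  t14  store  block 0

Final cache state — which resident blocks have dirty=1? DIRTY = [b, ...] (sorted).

DIRTY = [0, 7]

  0 | R B1 → L1 miss [-]
  1 | W B7 → L1 miss [D]
  2 | R B1 → L1 miss wb→B7 [-]
  3 | W B1 → L1 hit [D]
  4 | W B1 → L1 hit [D]
  5 | R B8 → L2 miss [-]
  6 | W B4 → L1 miss wb→B1 [D]
  7 | W B0 → L0 miss [D]
  8 | W B6 → L0 miss wb→B0 [D]
  9 | W B7 → L1 miss wb→B4 [D]
  10 | W B3 → L0 miss wb→B6 [D]
  11 | W B6 → L0 miss wb→B3 [D]
  12 | W B6 → L0 hit [D]
  13 | W B0 → L0 miss wb→B6 [D]
  14 | W B0 → L0 hit [D]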